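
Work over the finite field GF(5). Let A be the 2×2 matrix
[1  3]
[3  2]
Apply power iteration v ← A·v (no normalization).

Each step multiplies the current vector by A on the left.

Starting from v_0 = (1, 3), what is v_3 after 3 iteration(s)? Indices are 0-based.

v_0 = (1, 3).
v_1 = A·v_0 = (0, 4).
v_2 = A·v_1 = (2, 3).
v_3 = A·v_2 = (1, 2).

v_3 = (1, 2)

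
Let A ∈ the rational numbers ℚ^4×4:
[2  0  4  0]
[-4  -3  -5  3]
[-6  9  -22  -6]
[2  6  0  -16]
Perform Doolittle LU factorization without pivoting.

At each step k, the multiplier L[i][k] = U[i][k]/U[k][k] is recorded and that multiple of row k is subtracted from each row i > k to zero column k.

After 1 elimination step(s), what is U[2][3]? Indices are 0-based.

k=0: U[0][0]=2
  eliminate (1,0): mult=-2, new row 1: (0, -3, 3, 3); set L[1][0]=-2
  eliminate (2,0): mult=-3, new row 2: (0, 9, -10, -6); set L[2][0]=-3
  eliminate (3,0): mult=1, new row 3: (0, 6, -4, -16); set L[3][0]=1

U[2][3] = -6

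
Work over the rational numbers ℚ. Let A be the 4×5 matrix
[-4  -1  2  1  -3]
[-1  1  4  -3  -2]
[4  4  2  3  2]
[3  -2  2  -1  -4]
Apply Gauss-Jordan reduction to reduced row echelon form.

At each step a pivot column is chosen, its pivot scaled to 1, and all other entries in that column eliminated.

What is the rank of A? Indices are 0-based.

pivot(0,0)=-4: scale R0 → (1, 1/4, -1/2, -1/4, 3/4)
  clear (1,0): R1 −= (-1)R0 → (0, 5/4, 7/2, -13/4, -5/4)
  clear (2,0): R2 −= (4)R0 → (0, 3, 4, 4, -1)
  clear (3,0): R3 −= (3)R0 → (0, -11/4, 7/2, -1/4, -25/4)
pivot(1,1)=5/4: scale R1 → (0, 1, 14/5, -13/5, -1)
  clear (0,1): R0 −= (1/4)R1 → (1, 0, -6/5, 2/5, 1)
  clear (2,1): R2 −= (3)R1 → (0, 0, -22/5, 59/5, 2)
  clear (3,1): R3 −= (-11/4)R1 → (0, 0, 56/5, -37/5, -9)
pivot(2,2)=-22/5: scale R2 → (0, 0, 1, -59/22, -5/11)
  clear (0,2): R0 −= (-6/5)R2 → (1, 0, 0, -31/11, 5/11)
  clear (1,2): R1 −= (14/5)R2 → (0, 1, 0, 54/11, 3/11)
  clear (3,2): R3 −= (56/5)R2 → (0, 0, 0, 249/11, -43/11)
pivot(3,3)=249/11: scale R3 → (0, 0, 0, 1, -43/249)
  clear (0,3): R0 −= (-31/11)R3 → (1, 0, 0, 0, -8/249)
  clear (1,3): R1 −= (54/11)R3 → (0, 1, 0, 0, 93/83)
  clear (2,3): R2 −= (-59/22)R3 → (0, 0, 1, 0, -457/498)

rank = 4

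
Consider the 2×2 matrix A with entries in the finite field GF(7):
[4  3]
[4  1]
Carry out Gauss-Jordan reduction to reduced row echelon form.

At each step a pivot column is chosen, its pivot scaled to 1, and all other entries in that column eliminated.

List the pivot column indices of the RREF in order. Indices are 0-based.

[1] R0 /= 4  ⇒  (1, 6)
     R1 -= 4·R0  ⇒  (0, 5)
[2] R1 /= 5  ⇒  (0, 1)
     R0 -= 6·R1  ⇒  (1, 0)

pivot columns: 0, 1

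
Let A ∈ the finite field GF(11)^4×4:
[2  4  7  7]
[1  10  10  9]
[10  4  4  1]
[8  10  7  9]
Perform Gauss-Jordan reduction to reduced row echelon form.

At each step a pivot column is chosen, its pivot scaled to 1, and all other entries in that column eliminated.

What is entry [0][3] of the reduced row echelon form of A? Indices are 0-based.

M[0][3] = 5

pivot(0,0)=2: scale R0 → (1, 2, 9, 9)
  clear (1,0): R1 −= (1)R0 → (0, 8, 1, 0)
  clear (2,0): R2 −= (10)R0 → (0, 6, 2, 10)
  clear (3,0): R3 −= (8)R0 → (0, 5, 1, 3)
pivot(1,1)=8: scale R1 → (0, 1, 7, 0)
  clear (0,1): R0 −= (2)R1 → (1, 0, 6, 9)
  clear (2,1): R2 −= (6)R1 → (0, 0, 4, 10)
  clear (3,1): R3 −= (5)R1 → (0, 0, 10, 3)
pivot(2,2)=4: scale R2 → (0, 0, 1, 8)
  clear (0,2): R0 −= (6)R2 → (1, 0, 0, 5)
  clear (1,2): R1 −= (7)R2 → (0, 1, 0, 10)
  clear (3,2): R3 −= (10)R2 → (0, 0, 0, 0)
col 3: no nonzero at/below row 3; advance.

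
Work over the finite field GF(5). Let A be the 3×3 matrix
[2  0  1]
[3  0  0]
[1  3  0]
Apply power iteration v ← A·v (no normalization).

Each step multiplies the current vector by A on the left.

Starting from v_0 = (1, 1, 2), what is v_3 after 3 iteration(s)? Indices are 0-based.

v_3 = (2, 1, 3)

v_0 = (1, 1, 2).
v_1 = A·v_0 = (4, 3, 4).
v_2 = A·v_1 = (2, 2, 3).
v_3 = A·v_2 = (2, 1, 3).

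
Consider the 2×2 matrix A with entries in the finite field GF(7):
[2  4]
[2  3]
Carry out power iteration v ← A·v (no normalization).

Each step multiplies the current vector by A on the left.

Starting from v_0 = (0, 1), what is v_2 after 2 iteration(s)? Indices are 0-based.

v_2 = (6, 3)

v_0 = (0, 1).
v_1 = A·v_0 = (4, 3).
v_2 = A·v_1 = (6, 3).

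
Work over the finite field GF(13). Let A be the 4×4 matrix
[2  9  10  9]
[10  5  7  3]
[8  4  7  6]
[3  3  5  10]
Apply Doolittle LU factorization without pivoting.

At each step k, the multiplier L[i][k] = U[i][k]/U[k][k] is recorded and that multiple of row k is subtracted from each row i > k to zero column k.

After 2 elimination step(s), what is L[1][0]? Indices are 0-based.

L[1][0] = 5

Step 1: pivot at (0,0) is 2.
  row1 ← row1 − (5)·row0  ⇒  L[1][0]=5, U row1=(0, 12, 9, 10)
  row2 ← row2 − (4)·row0  ⇒  L[2][0]=4, U row2=(0, 7, 6, 9)
  row3 ← row3 − (8)·row0  ⇒  L[3][0]=8, U row3=(0, 9, 3, 3)
Step 2: pivot at (1,1) is 12.
  row2 ← row2 − (6)·row1  ⇒  L[2][1]=6, U row2=(0, 0, 4, 1)
  row3 ← row3 − (4)·row1  ⇒  L[3][1]=4, U row3=(0, 0, 6, 2)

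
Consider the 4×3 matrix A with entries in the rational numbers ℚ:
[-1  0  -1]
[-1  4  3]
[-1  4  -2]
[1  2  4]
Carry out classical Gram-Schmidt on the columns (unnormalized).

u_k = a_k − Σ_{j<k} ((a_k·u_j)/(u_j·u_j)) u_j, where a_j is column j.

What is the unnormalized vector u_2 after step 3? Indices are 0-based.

Step 1: u_0 = a_0 = (-1, -1, -1, 1).
Step 2: u_1 = a_1 − (-3/2)·u_0 = (-3/2, 5/2, 5/2, 7/2).
Step 3: u_2 = a_2 − (1)·u_0 − (2/3)·u_1 = (1, 7/3, -8/3, 2/3).

u_2 = (1, 7/3, -8/3, 2/3)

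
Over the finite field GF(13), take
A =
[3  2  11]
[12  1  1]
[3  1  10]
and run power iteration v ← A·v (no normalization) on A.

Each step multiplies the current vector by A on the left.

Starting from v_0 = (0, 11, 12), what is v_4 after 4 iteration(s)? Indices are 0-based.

v_4 = (1, 1, 5)

v_0 = (0, 11, 12).
v_1 = A·v_0 = (11, 10, 1).
v_2 = A·v_1 = (12, 0, 1).
v_3 = A·v_2 = (8, 2, 7).
v_4 = A·v_3 = (1, 1, 5).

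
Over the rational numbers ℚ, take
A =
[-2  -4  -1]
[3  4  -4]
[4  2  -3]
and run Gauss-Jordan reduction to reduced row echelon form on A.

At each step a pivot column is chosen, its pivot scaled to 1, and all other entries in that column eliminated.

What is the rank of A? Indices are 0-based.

rank = 3

pivot(0,0)=-2: scale R0 → (1, 2, 1/2)
  clear (1,0): R1 −= (3)R0 → (0, -2, -11/2)
  clear (2,0): R2 −= (4)R0 → (0, -6, -5)
pivot(1,1)=-2: scale R1 → (0, 1, 11/4)
  clear (0,1): R0 −= (2)R1 → (1, 0, -5)
  clear (2,1): R2 −= (-6)R1 → (0, 0, 23/2)
pivot(2,2)=23/2: scale R2 → (0, 0, 1)
  clear (0,2): R0 −= (-5)R2 → (1, 0, 0)
  clear (1,2): R1 −= (11/4)R2 → (0, 1, 0)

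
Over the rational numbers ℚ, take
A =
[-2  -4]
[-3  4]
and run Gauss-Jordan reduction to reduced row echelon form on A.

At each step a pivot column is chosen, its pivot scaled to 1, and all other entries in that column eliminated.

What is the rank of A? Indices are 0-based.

rank = 2

[1] R0 /= -2  ⇒  (1, 2)
     R1 -= -3·R0  ⇒  (0, 10)
[2] R1 /= 10  ⇒  (0, 1)
     R0 -= 2·R1  ⇒  (1, 0)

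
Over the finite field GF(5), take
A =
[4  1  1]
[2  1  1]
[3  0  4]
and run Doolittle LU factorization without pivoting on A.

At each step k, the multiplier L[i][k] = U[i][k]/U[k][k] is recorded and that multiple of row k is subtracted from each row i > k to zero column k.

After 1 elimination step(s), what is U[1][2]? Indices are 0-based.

[col 0] pivot 4
  R1 -= 3*R0 → (0, 3, 3)  (L[1][0] := 3)
  R2 -= 2*R0 → (0, 3, 2)  (L[2][0] := 2)

U[1][2] = 3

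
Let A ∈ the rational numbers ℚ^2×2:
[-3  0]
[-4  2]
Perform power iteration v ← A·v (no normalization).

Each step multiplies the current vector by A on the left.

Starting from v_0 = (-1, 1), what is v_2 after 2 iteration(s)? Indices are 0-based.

v_0 = (-1, 1).
v_1 = A·v_0 = (3, 6).
v_2 = A·v_1 = (-9, 0).

v_2 = (-9, 0)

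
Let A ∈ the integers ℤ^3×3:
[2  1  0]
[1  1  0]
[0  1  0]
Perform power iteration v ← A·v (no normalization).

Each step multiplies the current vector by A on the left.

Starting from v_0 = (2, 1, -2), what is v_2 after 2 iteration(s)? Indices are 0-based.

v_0 = (2, 1, -2).
v_1 = A·v_0 = (5, 3, 1).
v_2 = A·v_1 = (13, 8, 3).

v_2 = (13, 8, 3)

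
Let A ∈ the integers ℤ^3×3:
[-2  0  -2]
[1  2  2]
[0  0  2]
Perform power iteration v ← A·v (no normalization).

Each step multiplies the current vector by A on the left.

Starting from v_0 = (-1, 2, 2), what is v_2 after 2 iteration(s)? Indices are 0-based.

v_2 = (-4, 20, 8)

v_0 = (-1, 2, 2).
v_1 = A·v_0 = (-2, 7, 4).
v_2 = A·v_1 = (-4, 20, 8).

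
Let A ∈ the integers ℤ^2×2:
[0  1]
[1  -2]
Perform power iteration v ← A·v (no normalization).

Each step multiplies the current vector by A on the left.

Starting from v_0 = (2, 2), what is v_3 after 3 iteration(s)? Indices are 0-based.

v_3 = (6, -14)

v_0 = (2, 2).
v_1 = A·v_0 = (2, -2).
v_2 = A·v_1 = (-2, 6).
v_3 = A·v_2 = (6, -14).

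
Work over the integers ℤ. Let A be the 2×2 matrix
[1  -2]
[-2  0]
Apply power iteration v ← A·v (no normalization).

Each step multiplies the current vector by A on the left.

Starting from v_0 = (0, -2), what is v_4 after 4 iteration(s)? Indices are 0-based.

v_4 = (36, -40)

v_0 = (0, -2).
v_1 = A·v_0 = (4, 0).
v_2 = A·v_1 = (4, -8).
v_3 = A·v_2 = (20, -8).
v_4 = A·v_3 = (36, -40).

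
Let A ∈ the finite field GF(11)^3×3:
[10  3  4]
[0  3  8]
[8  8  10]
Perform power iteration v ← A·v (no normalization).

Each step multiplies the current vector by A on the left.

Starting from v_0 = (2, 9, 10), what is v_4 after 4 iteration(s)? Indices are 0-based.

v_4 = (6, 1, 2)

v_0 = (2, 9, 10).
v_1 = A·v_0 = (10, 8, 1).
v_2 = A·v_1 = (7, 10, 0).
v_3 = A·v_2 = (1, 8, 4).
v_4 = A·v_3 = (6, 1, 2).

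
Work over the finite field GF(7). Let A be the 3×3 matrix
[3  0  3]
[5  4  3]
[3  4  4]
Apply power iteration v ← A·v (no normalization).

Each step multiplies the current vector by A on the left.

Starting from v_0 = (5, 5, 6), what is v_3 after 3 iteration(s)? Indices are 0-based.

v_0 = (5, 5, 6).
v_1 = A·v_0 = (5, 0, 3).
v_2 = A·v_1 = (3, 6, 6).
v_3 = A·v_2 = (6, 1, 1).

v_3 = (6, 1, 1)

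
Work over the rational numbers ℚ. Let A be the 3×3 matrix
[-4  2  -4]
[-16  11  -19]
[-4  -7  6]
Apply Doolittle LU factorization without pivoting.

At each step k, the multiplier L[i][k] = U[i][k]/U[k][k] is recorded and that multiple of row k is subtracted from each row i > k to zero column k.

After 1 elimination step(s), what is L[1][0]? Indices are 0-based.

Step 1: pivot at (0,0) is -4.
  row1 ← row1 − (4)·row0  ⇒  L[1][0]=4, U row1=(0, 3, -3)
  row2 ← row2 − (1)·row0  ⇒  L[2][0]=1, U row2=(0, -9, 10)

L[1][0] = 4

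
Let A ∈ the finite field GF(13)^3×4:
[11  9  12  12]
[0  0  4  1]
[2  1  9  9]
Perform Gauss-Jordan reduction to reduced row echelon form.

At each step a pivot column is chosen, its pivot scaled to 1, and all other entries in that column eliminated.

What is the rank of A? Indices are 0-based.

step 1: normalize row 0 (÷11) = (1, 2, 7, 7)
  row 2: subtract 2×row0 = (0, 10, 8, 8)
step 2: exchange rows 1,2
step 2: normalize row 1 (÷10) = (0, 1, 6, 6)
  row 0: subtract 2×row1 = (1, 0, 8, 8)
step 3: normalize row 2 (÷4) = (0, 0, 1, 10)
  row 0: subtract 8×row2 = (1, 0, 0, 6)
  row 1: subtract 6×row2 = (0, 1, 0, 11)

rank = 3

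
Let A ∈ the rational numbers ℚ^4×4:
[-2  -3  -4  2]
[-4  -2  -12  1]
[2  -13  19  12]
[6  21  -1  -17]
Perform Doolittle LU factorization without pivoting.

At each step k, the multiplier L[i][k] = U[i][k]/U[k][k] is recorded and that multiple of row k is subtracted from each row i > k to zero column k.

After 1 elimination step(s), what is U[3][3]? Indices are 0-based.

[col 0] pivot -2
  R1 -= 2*R0 → (0, 4, -4, -3)  (L[1][0] := 2)
  R2 -= -1*R0 → (0, -16, 15, 14)  (L[2][0] := -1)
  R3 -= -3*R0 → (0, 12, -13, -11)  (L[3][0] := -3)

U[3][3] = -11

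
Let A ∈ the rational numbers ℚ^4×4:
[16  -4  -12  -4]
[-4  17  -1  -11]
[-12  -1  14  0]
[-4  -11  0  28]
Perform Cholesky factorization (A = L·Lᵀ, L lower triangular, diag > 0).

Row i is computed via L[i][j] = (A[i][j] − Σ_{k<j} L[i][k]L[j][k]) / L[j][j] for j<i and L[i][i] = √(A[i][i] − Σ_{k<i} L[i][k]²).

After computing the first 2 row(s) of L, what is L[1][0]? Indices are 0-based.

L[1][0] = -1

Step 1: L[0][0] = √(16) = 4.
  L[1][0] = (-4) / L[0][0] = -1.
Step 2: L[1][1] = √(16) = 4.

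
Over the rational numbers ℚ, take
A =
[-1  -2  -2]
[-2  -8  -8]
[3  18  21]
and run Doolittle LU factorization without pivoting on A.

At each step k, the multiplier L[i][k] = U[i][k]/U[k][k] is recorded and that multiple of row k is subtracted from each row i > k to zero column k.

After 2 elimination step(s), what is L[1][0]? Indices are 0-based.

L[1][0] = 2

Step 1: pivot at (0,0) is -1.
  row1 ← row1 − (2)·row0  ⇒  L[1][0]=2, U row1=(0, -4, -4)
  row2 ← row2 − (-3)·row0  ⇒  L[2][0]=-3, U row2=(0, 12, 15)
Step 2: pivot at (1,1) is -4.
  row2 ← row2 − (-3)·row1  ⇒  L[2][1]=-3, U row2=(0, 0, 3)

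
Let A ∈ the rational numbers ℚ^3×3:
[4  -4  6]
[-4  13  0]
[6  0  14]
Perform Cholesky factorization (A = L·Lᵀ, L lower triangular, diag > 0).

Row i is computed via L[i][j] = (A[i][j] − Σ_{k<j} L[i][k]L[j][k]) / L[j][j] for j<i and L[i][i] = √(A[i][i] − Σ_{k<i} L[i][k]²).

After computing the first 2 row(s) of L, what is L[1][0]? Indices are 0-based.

Step 1: L[0][0] = √(4) = 2.
  L[1][0] = (-4) / L[0][0] = -2.
Step 2: L[1][1] = √(9) = 3.

L[1][0] = -2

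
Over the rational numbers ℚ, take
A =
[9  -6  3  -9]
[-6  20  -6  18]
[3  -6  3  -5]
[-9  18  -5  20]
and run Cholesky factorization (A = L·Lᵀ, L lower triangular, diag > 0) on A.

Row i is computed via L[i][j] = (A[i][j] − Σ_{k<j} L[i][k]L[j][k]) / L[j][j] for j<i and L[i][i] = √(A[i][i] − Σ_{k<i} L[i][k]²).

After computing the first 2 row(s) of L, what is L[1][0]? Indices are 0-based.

L[1][0] = -2

Step 1: L[0][0] = √(9) = 3.
  L[1][0] = (-6) / L[0][0] = -2.
Step 2: L[1][1] = √(16) = 4.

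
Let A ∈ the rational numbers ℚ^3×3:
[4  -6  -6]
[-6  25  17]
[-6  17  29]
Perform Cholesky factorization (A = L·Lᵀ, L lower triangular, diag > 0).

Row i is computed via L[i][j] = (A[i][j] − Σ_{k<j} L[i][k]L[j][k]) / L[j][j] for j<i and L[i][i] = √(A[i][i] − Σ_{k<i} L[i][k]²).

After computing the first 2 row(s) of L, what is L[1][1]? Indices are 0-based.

Step 1: L[0][0] = √(4) = 2.
  L[1][0] = (-6) / L[0][0] = -3.
Step 2: L[1][1] = √(16) = 4.

L[1][1] = 4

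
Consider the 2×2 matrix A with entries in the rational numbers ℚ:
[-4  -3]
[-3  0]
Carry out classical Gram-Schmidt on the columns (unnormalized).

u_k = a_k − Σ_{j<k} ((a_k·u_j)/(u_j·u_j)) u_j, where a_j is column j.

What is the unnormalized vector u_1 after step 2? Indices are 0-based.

u_1 = (-27/25, 36/25)

Step 1: u_0 = a_0 = (-4, -3).
Step 2: u_1 = a_1 − (12/25)·u_0 = (-27/25, 36/25).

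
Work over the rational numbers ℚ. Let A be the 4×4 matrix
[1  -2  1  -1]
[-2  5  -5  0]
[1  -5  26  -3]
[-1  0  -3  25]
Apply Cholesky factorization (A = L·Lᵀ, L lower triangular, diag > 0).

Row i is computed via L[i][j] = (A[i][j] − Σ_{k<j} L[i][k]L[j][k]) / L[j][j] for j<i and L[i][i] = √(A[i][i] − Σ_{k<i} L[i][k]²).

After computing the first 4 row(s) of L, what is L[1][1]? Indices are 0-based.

L[1][1] = 1

Step 1: L[0][0] = √(1) = 1.
  L[1][0] = (-2) / L[0][0] = -2.
Step 2: L[1][1] = √(1) = 1.
  L[2][0] = (1) / L[0][0] = 1.
  L[2][1] = (-3) / L[1][1] = -3.
Step 3: L[2][2] = √(16) = 4.
  L[3][0] = (-1) / L[0][0] = -1.
  L[3][1] = (-2) / L[1][1] = -2.
  L[3][2] = (-8) / L[2][2] = -2.
Step 4: L[3][3] = √(16) = 4.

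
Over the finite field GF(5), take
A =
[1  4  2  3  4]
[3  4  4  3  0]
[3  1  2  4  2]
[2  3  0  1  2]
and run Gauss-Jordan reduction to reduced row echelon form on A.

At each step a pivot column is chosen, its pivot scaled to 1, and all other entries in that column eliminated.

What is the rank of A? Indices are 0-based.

rank = 4

[1] R0 /= 1  ⇒  (1, 4, 2, 3, 4)
     R1 -= 3·R0  ⇒  (0, 2, 3, 4, 3)
     R2 -= 3·R0  ⇒  (0, 4, 1, 0, 0)
     R3 -= 2·R0  ⇒  (0, 0, 1, 0, 4)
[2] R1 /= 2  ⇒  (0, 1, 4, 2, 4)
     R0 -= 4·R1  ⇒  (1, 0, 1, 0, 3)
     R2 -= 4·R1  ⇒  (0, 0, 0, 2, 4)
[3] R2 <-> R3
[3] R2 /= 1  ⇒  (0, 0, 1, 0, 4)
     R0 -= 1·R2  ⇒  (1, 0, 0, 0, 4)
     R1 -= 4·R2  ⇒  (0, 1, 0, 2, 3)
[4] R3 /= 2  ⇒  (0, 0, 0, 1, 2)
     R1 -= 2·R3  ⇒  (0, 1, 0, 0, 4)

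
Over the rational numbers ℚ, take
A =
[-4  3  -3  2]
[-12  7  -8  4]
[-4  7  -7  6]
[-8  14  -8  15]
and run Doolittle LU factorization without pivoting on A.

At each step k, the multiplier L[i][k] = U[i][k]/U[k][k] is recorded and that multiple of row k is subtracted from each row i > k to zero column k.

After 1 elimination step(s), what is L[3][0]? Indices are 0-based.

Step 1: pivot at (0,0) is -4.
  row1 ← row1 − (3)·row0  ⇒  L[1][0]=3, U row1=(0, -2, 1, -2)
  row2 ← row2 − (1)·row0  ⇒  L[2][0]=1, U row2=(0, 4, -4, 4)
  row3 ← row3 − (2)·row0  ⇒  L[3][0]=2, U row3=(0, 8, -2, 11)

L[3][0] = 2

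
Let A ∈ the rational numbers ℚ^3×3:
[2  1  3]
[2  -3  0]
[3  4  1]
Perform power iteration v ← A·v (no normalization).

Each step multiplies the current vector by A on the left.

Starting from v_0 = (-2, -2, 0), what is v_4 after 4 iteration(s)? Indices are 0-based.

v_4 = (-1194, -238, -1034)

v_0 = (-2, -2, 0).
v_1 = A·v_0 = (-6, 2, -14).
v_2 = A·v_1 = (-52, -18, -24).
v_3 = A·v_2 = (-194, -50, -252).
v_4 = A·v_3 = (-1194, -238, -1034).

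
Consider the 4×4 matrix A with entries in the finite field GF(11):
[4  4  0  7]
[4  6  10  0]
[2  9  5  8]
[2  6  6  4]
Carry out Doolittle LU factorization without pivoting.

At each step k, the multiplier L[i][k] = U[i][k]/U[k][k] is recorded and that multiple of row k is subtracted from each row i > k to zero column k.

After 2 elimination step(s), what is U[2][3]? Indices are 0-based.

U[2][3] = 7

k=0: U[0][0]=4
  eliminate (1,0): mult=1, new row 1: (0, 2, 10, 4); set L[1][0]=1
  eliminate (2,0): mult=6, new row 2: (0, 7, 5, 10); set L[2][0]=6
  eliminate (3,0): mult=6, new row 3: (0, 4, 6, 6); set L[3][0]=6
k=1: U[1][1]=2
  eliminate (2,1): mult=9, new row 2: (0, 0, 3, 7); set L[2][1]=9
  eliminate (3,1): mult=2, new row 3: (0, 0, 8, 9); set L[3][1]=2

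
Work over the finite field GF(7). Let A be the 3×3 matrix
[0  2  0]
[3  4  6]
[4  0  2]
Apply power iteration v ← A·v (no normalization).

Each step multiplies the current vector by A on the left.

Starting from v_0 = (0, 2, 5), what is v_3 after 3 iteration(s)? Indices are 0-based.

v_3 = (0, 3, 5)

v_0 = (0, 2, 5).
v_1 = A·v_0 = (4, 3, 3).
v_2 = A·v_1 = (6, 0, 1).
v_3 = A·v_2 = (0, 3, 5).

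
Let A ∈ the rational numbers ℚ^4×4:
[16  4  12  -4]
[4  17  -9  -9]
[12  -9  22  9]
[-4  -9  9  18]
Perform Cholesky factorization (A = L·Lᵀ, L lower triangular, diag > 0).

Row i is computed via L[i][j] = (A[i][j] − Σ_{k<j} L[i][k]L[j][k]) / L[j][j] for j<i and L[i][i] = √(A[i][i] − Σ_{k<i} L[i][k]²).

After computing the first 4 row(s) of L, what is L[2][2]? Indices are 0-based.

L[2][2] = 2

Step 1: L[0][0] = √(16) = 4.
  L[1][0] = (4) / L[0][0] = 1.
Step 2: L[1][1] = √(16) = 4.
  L[2][0] = (12) / L[0][0] = 3.
  L[2][1] = (-12) / L[1][1] = -3.
Step 3: L[2][2] = √(4) = 2.
  L[3][0] = (-4) / L[0][0] = -1.
  L[3][1] = (-8) / L[1][1] = -2.
  L[3][2] = (6) / L[2][2] = 3.
Step 4: L[3][3] = √(4) = 2.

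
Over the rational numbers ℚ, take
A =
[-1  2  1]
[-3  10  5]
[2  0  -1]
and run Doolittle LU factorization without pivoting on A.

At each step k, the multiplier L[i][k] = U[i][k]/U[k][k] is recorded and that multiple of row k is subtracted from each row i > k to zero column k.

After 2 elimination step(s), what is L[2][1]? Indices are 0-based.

L[2][1] = 1

[col 0] pivot -1
  R1 -= 3*R0 → (0, 4, 2)  (L[1][0] := 3)
  R2 -= -2*R0 → (0, 4, 1)  (L[2][0] := -2)
[col 1] pivot 4
  R2 -= 1*R1 → (0, 0, -1)  (L[2][1] := 1)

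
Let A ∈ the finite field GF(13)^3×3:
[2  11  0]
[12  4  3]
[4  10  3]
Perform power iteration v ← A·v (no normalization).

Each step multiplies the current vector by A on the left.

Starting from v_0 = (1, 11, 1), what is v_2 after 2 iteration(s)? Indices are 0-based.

v_2 = (11, 9, 3)

v_0 = (1, 11, 1).
v_1 = A·v_0 = (6, 7, 0).
v_2 = A·v_1 = (11, 9, 3).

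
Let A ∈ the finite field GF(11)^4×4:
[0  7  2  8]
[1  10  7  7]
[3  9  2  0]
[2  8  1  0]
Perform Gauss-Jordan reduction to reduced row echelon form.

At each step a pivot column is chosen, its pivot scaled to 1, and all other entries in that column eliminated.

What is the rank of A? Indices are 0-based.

step 1: exchange rows 0,1
step 1: normalize row 0 (÷1) = (1, 10, 7, 7)
  row 2: subtract 3×row0 = (0, 1, 3, 1)
  row 3: subtract 2×row0 = (0, 10, 9, 8)
step 2: normalize row 1 (÷7) = (0, 1, 5, 9)
  row 0: subtract 10×row1 = (1, 0, 1, 5)
  row 2: subtract 1×row1 = (0, 0, 9, 3)
  row 3: subtract 10×row1 = (0, 0, 3, 6)
step 3: normalize row 2 (÷9) = (0, 0, 1, 4)
  row 0: subtract 1×row2 = (1, 0, 0, 1)
  row 1: subtract 5×row2 = (0, 1, 0, 0)
  row 3: subtract 3×row2 = (0, 0, 0, 5)
step 4: normalize row 3 (÷5) = (0, 0, 0, 1)
  row 0: subtract 1×row3 = (1, 0, 0, 0)
  row 2: subtract 4×row3 = (0, 0, 1, 0)

rank = 4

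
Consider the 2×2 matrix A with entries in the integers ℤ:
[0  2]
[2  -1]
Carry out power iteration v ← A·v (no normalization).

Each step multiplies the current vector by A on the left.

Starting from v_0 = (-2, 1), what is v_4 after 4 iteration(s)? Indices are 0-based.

v_4 = (-58, 65)

v_0 = (-2, 1).
v_1 = A·v_0 = (2, -5).
v_2 = A·v_1 = (-10, 9).
v_3 = A·v_2 = (18, -29).
v_4 = A·v_3 = (-58, 65).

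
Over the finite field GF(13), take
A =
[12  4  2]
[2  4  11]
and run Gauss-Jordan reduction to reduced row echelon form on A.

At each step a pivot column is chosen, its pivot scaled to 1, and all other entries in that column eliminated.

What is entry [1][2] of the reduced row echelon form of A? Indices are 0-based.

step 1: normalize row 0 (÷12) = (1, 9, 11)
  row 1: subtract 2×row0 = (0, 12, 2)
step 2: normalize row 1 (÷12) = (0, 1, 11)
  row 0: subtract 9×row1 = (1, 0, 3)

M[1][2] = 11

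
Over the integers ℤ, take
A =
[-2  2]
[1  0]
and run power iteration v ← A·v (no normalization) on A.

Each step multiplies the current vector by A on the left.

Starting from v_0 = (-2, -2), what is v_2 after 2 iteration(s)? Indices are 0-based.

v_2 = (-4, 0)

v_0 = (-2, -2).
v_1 = A·v_0 = (0, -2).
v_2 = A·v_1 = (-4, 0).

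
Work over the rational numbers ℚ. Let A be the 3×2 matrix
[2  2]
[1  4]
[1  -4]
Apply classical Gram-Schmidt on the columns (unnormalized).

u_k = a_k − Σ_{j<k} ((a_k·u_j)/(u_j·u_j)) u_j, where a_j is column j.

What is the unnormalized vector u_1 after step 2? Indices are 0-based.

Step 1: u_0 = a_0 = (2, 1, 1).
Step 2: u_1 = a_1 − (2/3)·u_0 = (2/3, 10/3, -14/3).

u_1 = (2/3, 10/3, -14/3)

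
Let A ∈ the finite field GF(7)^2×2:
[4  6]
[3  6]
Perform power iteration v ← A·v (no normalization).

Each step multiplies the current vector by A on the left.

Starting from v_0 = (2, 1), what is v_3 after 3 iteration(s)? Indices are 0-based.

v_0 = (2, 1).
v_1 = A·v_0 = (0, 5).
v_2 = A·v_1 = (2, 2).
v_3 = A·v_2 = (6, 4).

v_3 = (6, 4)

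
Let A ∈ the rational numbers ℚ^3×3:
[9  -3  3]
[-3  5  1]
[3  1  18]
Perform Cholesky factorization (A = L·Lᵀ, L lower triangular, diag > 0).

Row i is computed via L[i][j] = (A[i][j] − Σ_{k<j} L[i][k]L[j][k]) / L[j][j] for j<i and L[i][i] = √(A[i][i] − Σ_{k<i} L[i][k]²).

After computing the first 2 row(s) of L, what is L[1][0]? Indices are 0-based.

L[1][0] = -1

Step 1: L[0][0] = √(9) = 3.
  L[1][0] = (-3) / L[0][0] = -1.
Step 2: L[1][1] = √(4) = 2.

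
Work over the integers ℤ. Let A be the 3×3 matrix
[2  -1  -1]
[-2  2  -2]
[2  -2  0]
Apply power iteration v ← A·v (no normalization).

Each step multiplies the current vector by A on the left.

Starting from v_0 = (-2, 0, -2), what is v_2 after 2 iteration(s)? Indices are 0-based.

v_2 = (-8, 28, -20)

v_0 = (-2, 0, -2).
v_1 = A·v_0 = (-2, 8, -4).
v_2 = A·v_1 = (-8, 28, -20).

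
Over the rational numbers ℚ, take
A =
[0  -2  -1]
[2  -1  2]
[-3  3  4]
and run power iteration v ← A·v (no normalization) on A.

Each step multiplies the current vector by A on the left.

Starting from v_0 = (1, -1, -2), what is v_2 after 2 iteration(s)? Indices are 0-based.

v_2 = (16, -19, -71)

v_0 = (1, -1, -2).
v_1 = A·v_0 = (4, -1, -14).
v_2 = A·v_1 = (16, -19, -71).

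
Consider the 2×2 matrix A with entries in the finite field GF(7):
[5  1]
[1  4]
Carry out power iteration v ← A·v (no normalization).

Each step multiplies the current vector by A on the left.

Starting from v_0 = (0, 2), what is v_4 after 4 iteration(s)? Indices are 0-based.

v_4 = (4, 5)

v_0 = (0, 2).
v_1 = A·v_0 = (2, 1).
v_2 = A·v_1 = (4, 6).
v_3 = A·v_2 = (5, 0).
v_4 = A·v_3 = (4, 5).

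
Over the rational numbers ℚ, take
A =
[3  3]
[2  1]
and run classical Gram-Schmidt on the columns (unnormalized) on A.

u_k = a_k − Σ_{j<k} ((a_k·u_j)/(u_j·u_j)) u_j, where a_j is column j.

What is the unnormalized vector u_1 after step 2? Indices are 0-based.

Step 1: u_0 = a_0 = (3, 2).
Step 2: u_1 = a_1 − (11/13)·u_0 = (6/13, -9/13).

u_1 = (6/13, -9/13)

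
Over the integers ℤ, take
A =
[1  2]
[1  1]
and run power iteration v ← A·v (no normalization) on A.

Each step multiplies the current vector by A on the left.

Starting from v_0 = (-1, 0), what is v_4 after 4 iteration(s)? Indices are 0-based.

v_4 = (-17, -12)

v_0 = (-1, 0).
v_1 = A·v_0 = (-1, -1).
v_2 = A·v_1 = (-3, -2).
v_3 = A·v_2 = (-7, -5).
v_4 = A·v_3 = (-17, -12).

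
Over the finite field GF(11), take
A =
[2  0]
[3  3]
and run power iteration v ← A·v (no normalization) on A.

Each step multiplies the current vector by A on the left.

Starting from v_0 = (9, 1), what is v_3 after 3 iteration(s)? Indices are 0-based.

v_3 = (6, 1)

v_0 = (9, 1).
v_1 = A·v_0 = (7, 8).
v_2 = A·v_1 = (3, 1).
v_3 = A·v_2 = (6, 1).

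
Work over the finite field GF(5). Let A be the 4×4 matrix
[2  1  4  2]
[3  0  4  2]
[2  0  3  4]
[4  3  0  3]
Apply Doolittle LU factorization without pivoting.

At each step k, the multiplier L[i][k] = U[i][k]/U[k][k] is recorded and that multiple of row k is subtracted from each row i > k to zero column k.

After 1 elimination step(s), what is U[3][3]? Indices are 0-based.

U[3][3] = 4

Step 1: pivot at (0,0) is 2.
  row1 ← row1 − (4)·row0  ⇒  L[1][0]=4, U row1=(0, 1, 3, 4)
  row2 ← row2 − (1)·row0  ⇒  L[2][0]=1, U row2=(0, 4, 4, 2)
  row3 ← row3 − (2)·row0  ⇒  L[3][0]=2, U row3=(0, 1, 2, 4)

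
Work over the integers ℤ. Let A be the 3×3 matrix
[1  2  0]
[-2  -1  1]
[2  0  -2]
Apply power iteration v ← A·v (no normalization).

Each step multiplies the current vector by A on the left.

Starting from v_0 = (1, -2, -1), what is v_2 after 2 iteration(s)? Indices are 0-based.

v_2 = (-5, 11, -14)

v_0 = (1, -2, -1).
v_1 = A·v_0 = (-3, -1, 4).
v_2 = A·v_1 = (-5, 11, -14).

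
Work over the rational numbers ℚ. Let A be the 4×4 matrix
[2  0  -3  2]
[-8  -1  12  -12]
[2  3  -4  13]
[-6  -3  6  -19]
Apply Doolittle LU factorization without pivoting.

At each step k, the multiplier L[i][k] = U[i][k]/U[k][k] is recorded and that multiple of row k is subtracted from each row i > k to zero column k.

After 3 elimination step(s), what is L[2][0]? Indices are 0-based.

L[2][0] = 1

[col 0] pivot 2
  R1 -= -4*R0 → (0, -1, 0, -4)  (L[1][0] := -4)
  R2 -= 1*R0 → (0, 3, -1, 11)  (L[2][0] := 1)
  R3 -= -3*R0 → (0, -3, -3, -13)  (L[3][0] := -3)
[col 1] pivot -1
  R2 -= -3*R1 → (0, 0, -1, -1)  (L[2][1] := -3)
  R3 -= 3*R1 → (0, 0, -3, -1)  (L[3][1] := 3)
[col 2] pivot -1
  R3 -= 3*R2 → (0, 0, 0, 2)  (L[3][2] := 3)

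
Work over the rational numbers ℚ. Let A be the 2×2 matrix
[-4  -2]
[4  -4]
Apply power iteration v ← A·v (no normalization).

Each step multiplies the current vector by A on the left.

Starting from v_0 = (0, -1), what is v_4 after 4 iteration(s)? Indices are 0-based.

v_4 = (-256, 448)

v_0 = (0, -1).
v_1 = A·v_0 = (2, 4).
v_2 = A·v_1 = (-16, -8).
v_3 = A·v_2 = (80, -32).
v_4 = A·v_3 = (-256, 448).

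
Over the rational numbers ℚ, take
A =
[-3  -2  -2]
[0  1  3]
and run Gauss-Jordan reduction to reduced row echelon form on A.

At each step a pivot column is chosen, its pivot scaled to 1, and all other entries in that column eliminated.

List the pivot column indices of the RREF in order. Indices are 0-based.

[1] R0 /= -3  ⇒  (1, 2/3, 2/3)
[2] R1 /= 1  ⇒  (0, 1, 3)
     R0 -= 2/3·R1  ⇒  (1, 0, -4/3)

pivot columns: 0, 1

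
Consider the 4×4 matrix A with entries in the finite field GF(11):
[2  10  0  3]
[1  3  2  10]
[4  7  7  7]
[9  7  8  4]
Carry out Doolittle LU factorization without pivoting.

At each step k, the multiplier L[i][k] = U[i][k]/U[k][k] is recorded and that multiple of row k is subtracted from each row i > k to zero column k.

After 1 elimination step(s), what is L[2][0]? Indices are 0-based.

Step 1: pivot at (0,0) is 2.
  row1 ← row1 − (6)·row0  ⇒  L[1][0]=6, U row1=(0, 9, 2, 3)
  row2 ← row2 − (2)·row0  ⇒  L[2][0]=2, U row2=(0, 9, 7, 1)
  row3 ← row3 − (10)·row0  ⇒  L[3][0]=10, U row3=(0, 6, 8, 7)

L[2][0] = 2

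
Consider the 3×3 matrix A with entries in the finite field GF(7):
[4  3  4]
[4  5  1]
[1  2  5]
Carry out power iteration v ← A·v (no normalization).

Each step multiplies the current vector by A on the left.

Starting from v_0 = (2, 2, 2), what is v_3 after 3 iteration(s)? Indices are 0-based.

v_0 = (2, 2, 2).
v_1 = A·v_0 = (1, 6, 2).
v_2 = A·v_1 = (2, 1, 2).
v_3 = A·v_2 = (5, 1, 0).

v_3 = (5, 1, 0)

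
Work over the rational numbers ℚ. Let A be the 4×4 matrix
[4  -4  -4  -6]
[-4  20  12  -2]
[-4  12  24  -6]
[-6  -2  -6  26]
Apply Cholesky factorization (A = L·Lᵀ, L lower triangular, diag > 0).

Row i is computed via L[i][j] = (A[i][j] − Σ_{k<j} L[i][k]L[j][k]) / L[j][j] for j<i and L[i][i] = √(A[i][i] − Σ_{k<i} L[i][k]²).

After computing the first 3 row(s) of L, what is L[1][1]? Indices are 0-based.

L[1][1] = 4

Step 1: L[0][0] = √(4) = 2.
  L[1][0] = (-4) / L[0][0] = -2.
Step 2: L[1][1] = √(16) = 4.
  L[2][0] = (-4) / L[0][0] = -2.
  L[2][1] = (8) / L[1][1] = 2.
Step 3: L[2][2] = √(16) = 4.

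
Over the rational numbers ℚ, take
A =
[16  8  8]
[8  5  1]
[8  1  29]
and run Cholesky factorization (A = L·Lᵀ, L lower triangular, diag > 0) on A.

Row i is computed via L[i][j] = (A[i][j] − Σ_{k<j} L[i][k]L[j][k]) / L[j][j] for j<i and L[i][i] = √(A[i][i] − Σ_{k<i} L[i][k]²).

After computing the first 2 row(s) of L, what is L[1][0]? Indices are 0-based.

Step 1: L[0][0] = √(16) = 4.
  L[1][0] = (8) / L[0][0] = 2.
Step 2: L[1][1] = √(1) = 1.

L[1][0] = 2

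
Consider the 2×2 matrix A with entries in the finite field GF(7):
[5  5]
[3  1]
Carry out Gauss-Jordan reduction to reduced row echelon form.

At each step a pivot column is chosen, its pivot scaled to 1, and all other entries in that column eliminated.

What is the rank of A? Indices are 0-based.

[1] R0 /= 5  ⇒  (1, 1)
     R1 -= 3·R0  ⇒  (0, 5)
[2] R1 /= 5  ⇒  (0, 1)
     R0 -= 1·R1  ⇒  (1, 0)

rank = 2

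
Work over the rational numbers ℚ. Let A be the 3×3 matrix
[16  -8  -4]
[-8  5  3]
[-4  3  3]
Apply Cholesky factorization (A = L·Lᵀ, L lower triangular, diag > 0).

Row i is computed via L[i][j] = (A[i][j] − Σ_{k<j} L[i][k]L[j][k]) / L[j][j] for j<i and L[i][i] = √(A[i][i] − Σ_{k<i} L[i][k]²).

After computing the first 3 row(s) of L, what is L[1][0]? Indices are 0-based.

L[1][0] = -2

Step 1: L[0][0] = √(16) = 4.
  L[1][0] = (-8) / L[0][0] = -2.
Step 2: L[1][1] = √(1) = 1.
  L[2][0] = (-4) / L[0][0] = -1.
  L[2][1] = (1) / L[1][1] = 1.
Step 3: L[2][2] = √(1) = 1.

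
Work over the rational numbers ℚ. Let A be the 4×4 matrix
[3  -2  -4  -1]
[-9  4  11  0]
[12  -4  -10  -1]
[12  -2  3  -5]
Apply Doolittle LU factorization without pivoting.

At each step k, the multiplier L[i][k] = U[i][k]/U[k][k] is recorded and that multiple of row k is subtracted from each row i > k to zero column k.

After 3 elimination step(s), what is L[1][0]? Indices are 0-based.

L[1][0] = -3

Step 1: pivot at (0,0) is 3.
  row1 ← row1 − (-3)·row0  ⇒  L[1][0]=-3, U row1=(0, -2, -1, -3)
  row2 ← row2 − (4)·row0  ⇒  L[2][0]=4, U row2=(0, 4, 6, 3)
  row3 ← row3 − (4)·row0  ⇒  L[3][0]=4, U row3=(0, 6, 19, -1)
Step 2: pivot at (1,1) is -2.
  row2 ← row2 − (-2)·row1  ⇒  L[2][1]=-2, U row2=(0, 0, 4, -3)
  row3 ← row3 − (-3)·row1  ⇒  L[3][1]=-3, U row3=(0, 0, 16, -10)
Step 3: pivot at (2,2) is 4.
  row3 ← row3 − (4)·row2  ⇒  L[3][2]=4, U row3=(0, 0, 0, 2)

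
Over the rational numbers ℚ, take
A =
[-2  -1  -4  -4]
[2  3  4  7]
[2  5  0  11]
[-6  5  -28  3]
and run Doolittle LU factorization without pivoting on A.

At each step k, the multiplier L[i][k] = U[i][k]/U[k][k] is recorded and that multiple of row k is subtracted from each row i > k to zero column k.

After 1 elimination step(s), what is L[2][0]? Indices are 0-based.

L[2][0] = -1

Step 1: pivot at (0,0) is -2.
  row1 ← row1 − (-1)·row0  ⇒  L[1][0]=-1, U row1=(0, 2, 0, 3)
  row2 ← row2 − (-1)·row0  ⇒  L[2][0]=-1, U row2=(0, 4, -4, 7)
  row3 ← row3 − (3)·row0  ⇒  L[3][0]=3, U row3=(0, 8, -16, 15)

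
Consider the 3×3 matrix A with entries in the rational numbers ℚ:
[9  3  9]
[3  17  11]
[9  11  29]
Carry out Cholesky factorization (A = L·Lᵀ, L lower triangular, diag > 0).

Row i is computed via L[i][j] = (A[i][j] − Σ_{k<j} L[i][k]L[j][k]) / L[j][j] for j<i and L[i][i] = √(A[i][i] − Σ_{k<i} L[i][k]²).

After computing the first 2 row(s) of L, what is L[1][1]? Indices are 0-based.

Step 1: L[0][0] = √(9) = 3.
  L[1][0] = (3) / L[0][0] = 1.
Step 2: L[1][1] = √(16) = 4.

L[1][1] = 4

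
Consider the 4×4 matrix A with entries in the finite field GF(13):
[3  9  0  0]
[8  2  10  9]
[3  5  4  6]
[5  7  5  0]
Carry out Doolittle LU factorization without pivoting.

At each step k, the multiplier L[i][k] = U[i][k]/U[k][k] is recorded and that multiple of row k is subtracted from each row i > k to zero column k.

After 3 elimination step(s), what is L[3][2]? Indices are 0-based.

Step 1: pivot at (0,0) is 3.
  row1 ← row1 − (7)·row0  ⇒  L[1][0]=7, U row1=(0, 4, 10, 9)
  row2 ← row2 − (1)·row0  ⇒  L[2][0]=1, U row2=(0, 9, 4, 6)
  row3 ← row3 − (6)·row0  ⇒  L[3][0]=6, U row3=(0, 5, 5, 0)
Step 2: pivot at (1,1) is 4.
  row2 ← row2 − (12)·row1  ⇒  L[2][1]=12, U row2=(0, 0, 1, 2)
  row3 ← row3 − (11)·row1  ⇒  L[3][1]=11, U row3=(0, 0, 12, 5)
Step 3: pivot at (2,2) is 1.
  row3 ← row3 − (12)·row2  ⇒  L[3][2]=12, U row3=(0, 0, 0, 7)

L[3][2] = 12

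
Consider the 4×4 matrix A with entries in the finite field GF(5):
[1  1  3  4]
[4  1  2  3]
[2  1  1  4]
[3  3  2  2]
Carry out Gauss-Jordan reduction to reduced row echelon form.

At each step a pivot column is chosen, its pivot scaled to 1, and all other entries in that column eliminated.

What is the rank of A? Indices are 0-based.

step 1: normalize row 0 (÷1) = (1, 1, 3, 4)
  row 1: subtract 4×row0 = (0, 2, 0, 2)
  row 2: subtract 2×row0 = (0, 4, 0, 1)
  row 3: subtract 3×row0 = (0, 0, 3, 0)
step 2: normalize row 1 (÷2) = (0, 1, 0, 1)
  row 0: subtract 1×row1 = (1, 0, 3, 3)
  row 2: subtract 4×row1 = (0, 0, 0, 2)
step 3: exchange rows 2,3
step 3: normalize row 2 (÷3) = (0, 0, 1, 0)
  row 0: subtract 3×row2 = (1, 0, 0, 3)
step 4: normalize row 3 (÷2) = (0, 0, 0, 1)
  row 0: subtract 3×row3 = (1, 0, 0, 0)
  row 1: subtract 1×row3 = (0, 1, 0, 0)

rank = 4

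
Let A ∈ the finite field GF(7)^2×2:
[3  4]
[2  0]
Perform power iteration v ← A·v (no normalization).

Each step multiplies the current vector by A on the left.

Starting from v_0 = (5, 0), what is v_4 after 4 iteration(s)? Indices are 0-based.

v_4 = (6, 1)

v_0 = (5, 0).
v_1 = A·v_0 = (1, 3).
v_2 = A·v_1 = (1, 2).
v_3 = A·v_2 = (4, 2).
v_4 = A·v_3 = (6, 1).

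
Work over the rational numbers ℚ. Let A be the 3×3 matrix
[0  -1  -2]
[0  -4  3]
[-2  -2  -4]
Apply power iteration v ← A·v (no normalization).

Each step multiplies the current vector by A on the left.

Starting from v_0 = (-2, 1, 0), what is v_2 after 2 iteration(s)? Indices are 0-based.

v_2 = (0, 22, 2)

v_0 = (-2, 1, 0).
v_1 = A·v_0 = (-1, -4, 2).
v_2 = A·v_1 = (0, 22, 2).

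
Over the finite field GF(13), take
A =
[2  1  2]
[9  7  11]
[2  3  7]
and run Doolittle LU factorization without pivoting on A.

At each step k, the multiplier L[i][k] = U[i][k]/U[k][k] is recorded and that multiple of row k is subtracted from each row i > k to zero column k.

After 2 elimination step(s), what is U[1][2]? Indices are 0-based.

Step 1: pivot at (0,0) is 2.
  row1 ← row1 − (11)·row0  ⇒  L[1][0]=11, U row1=(0, 9, 2)
  row2 ← row2 − (1)·row0  ⇒  L[2][0]=1, U row2=(0, 2, 5)
Step 2: pivot at (1,1) is 9.
  row2 ← row2 − (6)·row1  ⇒  L[2][1]=6, U row2=(0, 0, 6)

U[1][2] = 2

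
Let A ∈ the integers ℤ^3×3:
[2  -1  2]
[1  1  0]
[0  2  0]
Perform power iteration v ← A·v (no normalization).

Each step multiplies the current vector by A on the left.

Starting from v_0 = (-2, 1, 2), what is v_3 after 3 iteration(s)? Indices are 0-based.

v_0 = (-2, 1, 2).
v_1 = A·v_0 = (-1, -1, 2).
v_2 = A·v_1 = (3, -2, -2).
v_3 = A·v_2 = (4, 1, -4).

v_3 = (4, 1, -4)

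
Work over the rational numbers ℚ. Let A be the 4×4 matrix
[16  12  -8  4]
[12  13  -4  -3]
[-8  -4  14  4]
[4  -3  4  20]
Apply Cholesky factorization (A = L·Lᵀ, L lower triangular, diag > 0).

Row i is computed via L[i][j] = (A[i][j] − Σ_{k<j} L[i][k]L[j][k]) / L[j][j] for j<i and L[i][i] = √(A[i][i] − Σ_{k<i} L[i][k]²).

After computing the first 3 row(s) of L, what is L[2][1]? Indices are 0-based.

Step 1: L[0][0] = √(16) = 4.
  L[1][0] = (12) / L[0][0] = 3.
Step 2: L[1][1] = √(4) = 2.
  L[2][0] = (-8) / L[0][0] = -2.
  L[2][1] = (2) / L[1][1] = 1.
Step 3: L[2][2] = √(9) = 3.

L[2][1] = 1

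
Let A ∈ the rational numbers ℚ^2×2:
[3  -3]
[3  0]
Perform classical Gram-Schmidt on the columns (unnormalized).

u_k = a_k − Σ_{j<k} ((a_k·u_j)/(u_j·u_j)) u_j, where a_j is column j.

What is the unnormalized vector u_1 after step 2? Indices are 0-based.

u_1 = (-3/2, 3/2)

Step 1: u_0 = a_0 = (3, 3).
Step 2: u_1 = a_1 − (-1/2)·u_0 = (-3/2, 3/2).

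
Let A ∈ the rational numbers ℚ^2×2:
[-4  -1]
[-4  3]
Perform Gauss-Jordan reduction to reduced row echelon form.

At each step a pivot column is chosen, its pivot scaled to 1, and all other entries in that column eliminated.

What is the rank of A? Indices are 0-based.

pivot(0,0)=-4: scale R0 → (1, 1/4)
  clear (1,0): R1 −= (-4)R0 → (0, 4)
pivot(1,1)=4: scale R1 → (0, 1)
  clear (0,1): R0 −= (1/4)R1 → (1, 0)

rank = 2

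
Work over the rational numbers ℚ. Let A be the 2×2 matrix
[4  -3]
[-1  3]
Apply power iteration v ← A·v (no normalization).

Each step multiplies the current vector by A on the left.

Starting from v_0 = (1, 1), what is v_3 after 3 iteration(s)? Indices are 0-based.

v_0 = (1, 1).
v_1 = A·v_0 = (1, 2).
v_2 = A·v_1 = (-2, 5).
v_3 = A·v_2 = (-23, 17).

v_3 = (-23, 17)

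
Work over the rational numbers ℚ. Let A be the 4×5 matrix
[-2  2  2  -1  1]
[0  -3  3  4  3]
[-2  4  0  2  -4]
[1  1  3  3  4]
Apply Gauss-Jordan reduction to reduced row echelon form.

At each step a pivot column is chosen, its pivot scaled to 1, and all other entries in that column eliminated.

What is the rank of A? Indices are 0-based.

rank = 4

step 1: normalize row 0 (÷-2) = (1, -1, -1, 1/2, -1/2)
  row 2: subtract -2×row0 = (0, 2, -2, 3, -5)
  row 3: subtract 1×row0 = (0, 2, 4, 5/2, 9/2)
step 2: normalize row 1 (÷-3) = (0, 1, -1, -4/3, -1)
  row 0: subtract -1×row1 = (1, 0, -2, -5/6, -3/2)
  row 2: subtract 2×row1 = (0, 0, 0, 17/3, -3)
  row 3: subtract 2×row1 = (0, 0, 6, 31/6, 13/2)
step 3: exchange rows 2,3
step 3: normalize row 2 (÷6) = (0, 0, 1, 31/36, 13/12)
  row 0: subtract -2×row2 = (1, 0, 0, 8/9, 2/3)
  row 1: subtract -1×row2 = (0, 1, 0, -17/36, 1/12)
step 4: normalize row 3 (÷17/3) = (0, 0, 0, 1, -9/17)
  row 0: subtract 8/9×row3 = (1, 0, 0, 0, 58/51)
  row 1: subtract -17/36×row3 = (0, 1, 0, 0, -1/6)
  row 2: subtract 31/36×row3 = (0, 0, 1, 0, 157/102)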